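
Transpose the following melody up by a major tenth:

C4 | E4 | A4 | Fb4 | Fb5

E5 G#5 C#6 Ab5 Ab6

C4 -> E5
E4 -> G#5
A4 -> C#6
Fb4 -> Ab5
Fb5 -> Ab6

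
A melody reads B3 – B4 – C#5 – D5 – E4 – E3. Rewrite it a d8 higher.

B3 up a diminished octave is Bb4.
B4 up a diminished octave is Bb5.
C#5 up a diminished octave is C6.
A diminished octave up from D5 gives Db6.
E4: an octave up reaches E, and 11 semitones makes it Eb5.
A diminished octave up from E3 gives Eb4.

Bb4 Bb5 C6 Db6 Eb5 Eb4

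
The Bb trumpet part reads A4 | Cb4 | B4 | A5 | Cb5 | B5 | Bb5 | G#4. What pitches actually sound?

The Bb trumpet sounds a major second below written, so transpose each written note down a major second.
A4 to G4
Cb4 to Bbb3
B4 to A4
A5 to G5
Cb5 to Bbb4
B5 to A5
Bb5 to Ab5
G#4 to F#4

G4 Bbb3 A4 G5 Bbb4 A5 Ab5 F#4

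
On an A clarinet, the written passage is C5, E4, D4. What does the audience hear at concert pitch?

A4 C#4 B3

Written C4 on the A clarinet sounds as A3, a minor third lower; apply that shift to every note.
C5 -> A4
E4 -> C#4
D4 -> B3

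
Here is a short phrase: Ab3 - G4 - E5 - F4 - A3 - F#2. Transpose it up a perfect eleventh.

Ab3: an eleventh up reaches D, and 17 semitones makes it Db5.
G4 up a perfect eleventh is C6.
A perfect eleventh up from E5 gives A6.
F4 up a perfect eleventh is Bb5.
A perfect eleventh up from A3 gives D5.
F#2 up a perfect eleventh is B3.

Db5 C6 A6 Bb5 D5 B3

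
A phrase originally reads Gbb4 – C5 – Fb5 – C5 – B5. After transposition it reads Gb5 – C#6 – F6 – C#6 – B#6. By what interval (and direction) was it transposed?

up an augmented octave

Take the first pair: Gbb4 → Gb5. G to G spans 8 letter names, so the interval is some kind of octave.
Gbb4 to Gb5 is 13 semitones, which makes it an augmented octave; the second version is higher, so the direction is up.
Checking another pair — B5 → B#6 — gives the same interval.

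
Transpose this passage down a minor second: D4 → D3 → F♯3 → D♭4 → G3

A minor second down from D4 gives C#4.
D3: a second down reaches C, and 1 semitone makes it C#3.
F#3: a second down reaches E, and 1 semitone makes it E#3.
Db4 down a minor second is C4.
G3 down a minor second is F#3.

C#4 C#3 E#3 C4 F#3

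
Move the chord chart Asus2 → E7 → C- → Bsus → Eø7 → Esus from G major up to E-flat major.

G major up to E-flat major is a minor sixth; each chord root moves by that interval while the quality stays the same.
Asus2: root A up a minor sixth → F, giving Fsus2.
E7: root E up a minor sixth → C, giving C7.
C-: root C up a minor sixth → Ab, giving Ab-.
Bsus: root B up a minor sixth → G, giving Gsus.
Eø7: root E up a minor sixth → C, giving Cø7.
Esus: root E up a minor sixth → C, giving Csus.

Fsus2 C7 Ab- Gsus Cø7 Csus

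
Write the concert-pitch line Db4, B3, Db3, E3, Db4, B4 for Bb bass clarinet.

The Bb bass clarinet sounds a major ninth below written, so the written part must be a major ninth above concert — transpose each note up.
Db4 to Eb5
B3 to C#5
Db3 to Eb4
E3 to F#4
Db4 to Eb5
B4 to C#6

Eb5 C#5 Eb4 F#4 Eb5 C#6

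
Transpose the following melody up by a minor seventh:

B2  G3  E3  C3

A3 F4 D4 Bb3

B2 to A3
G3 to F4
E3 to D4
C3 to Bb3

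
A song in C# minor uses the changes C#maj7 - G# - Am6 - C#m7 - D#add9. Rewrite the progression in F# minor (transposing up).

F#maj7 C# Dm6 F#m7 G#add9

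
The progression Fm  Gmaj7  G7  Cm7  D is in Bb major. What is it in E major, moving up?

Bb major up to E major is an augmented fourth; each chord root moves by that interval while the quality stays the same.
Fm: root F up an augmented fourth → B, giving Bm.
Gmaj7: root G up an augmented fourth → C#, giving C#maj7.
G7: root G up an augmented fourth → C#, giving C#7.
Cm7: root C up an augmented fourth → F#, giving F#m7.
D: root D up an augmented fourth → G#, giving G#.

Bm C#maj7 C#7 F#m7 G#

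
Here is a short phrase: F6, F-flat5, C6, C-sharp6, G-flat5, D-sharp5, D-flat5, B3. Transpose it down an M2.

F6 down a major second is Eb6.
Fb5 down a major second is Ebb5.
C6 down a major second is Bb5.
C#6: a second down reaches B, and 2 semitones makes it B5.
A major second down from Gb5 gives Fb5.
D#5 down a major second is C#5.
Db5: a second down reaches C, and 2 semitones makes it Cb5.
B3: a second down reaches A, and 2 semitones makes it A3.

Eb6 Ebb5 Bb5 B5 Fb5 C#5 Cb5 A3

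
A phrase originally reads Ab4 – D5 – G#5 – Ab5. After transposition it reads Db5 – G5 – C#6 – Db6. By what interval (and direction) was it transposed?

up a perfect fourth

From Ab4 to Db5 is 4 letter names — a fourth of some quality.
Ab4 to Db5 is 5 semitones, which makes it a perfect fourth; the second version is higher, so the direction is up.
Checking another pair — Ab5 → Db6 — gives the same interval.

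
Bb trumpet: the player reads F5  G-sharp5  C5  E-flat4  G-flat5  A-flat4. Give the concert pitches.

Eb5 F#5 Bb4 Db4 Fb5 Gb4

Written C4 on the Bb trumpet sounds as Bb3, a major second lower; apply that shift to every note.
F5 gives Eb5
G#5 gives F#5
C5 gives Bb4
Eb4 gives Db4
Gb5 gives Fb5
Ab4 gives Gb4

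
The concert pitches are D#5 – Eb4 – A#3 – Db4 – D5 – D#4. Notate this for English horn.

Written C4 sounds as F3 on the English horn, so concert pitches are written a perfect fifth up.
D#5 gives A#5
Eb4 gives Bb4
A#3 gives E#4
Db4 gives Ab4
D5 gives A5
D#4 gives A#4

A#5 Bb4 E#4 Ab4 A5 A#4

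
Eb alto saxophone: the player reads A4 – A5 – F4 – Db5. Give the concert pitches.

The Eb alto saxophone sounds a major sixth below written, so transpose each written note down a major sixth.
A4 to C4
A5 to C5
F4 to Ab3
Db5 to Fb4

C4 C5 Ab3 Fb4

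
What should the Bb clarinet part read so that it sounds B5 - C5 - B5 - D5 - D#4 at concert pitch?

Written C4 sounds as Bb3 on the Bb clarinet, so concert pitches are written a major second up.
B5 becomes C#6
C5 becomes D5
B5 becomes C#6
D5 becomes E5
D#4 becomes E#4

C#6 D5 C#6 E5 E#4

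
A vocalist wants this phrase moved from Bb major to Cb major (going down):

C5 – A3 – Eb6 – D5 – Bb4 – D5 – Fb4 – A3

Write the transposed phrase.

Db4 Bb2 Fb5 Eb4 Cb4 Eb4 Gbb3 Bb2

From Bb down to Cb is a major seventh; apply that to each pitch.
C5 becomes Db4
A3 becomes Bb2
Eb6 becomes Fb5
D5 becomes Eb4
Bb4 becomes Cb4
D5 becomes Eb4
Fb4 becomes Gbb3
A3 becomes Bb2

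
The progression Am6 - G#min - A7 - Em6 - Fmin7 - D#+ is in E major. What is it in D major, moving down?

E major down to D major is a major second; each chord root moves by that interval while the quality stays the same.
Am6: root A down a major second → G, giving Gm6.
G#min: root G# down a major second → F#, giving F#min.
A7: root A down a major second → G, giving G7.
Em6: root E down a major second → D, giving Dm6.
Fmin7: root F down a major second → Eb, giving Ebmin7.
D#+: root D# down a major second → C#, giving C#+.

Gm6 F#min G7 Dm6 Ebmin7 C#+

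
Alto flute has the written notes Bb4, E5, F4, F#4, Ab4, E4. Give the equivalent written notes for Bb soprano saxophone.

First find concert pitch: the alto flute sounds a perfect fourth below written, so Bb4 E5 F4 F#4 Ab4 E4 sounds F4 B4 C4 C#4 Eb4 B3.
Then write for Bb soprano saxophone: it sounds a major second below written, so the part must be a major second above concert.
F4 → G4
B4 → C#5
C4 → D4
C#4 → D#4
Eb4 → F4
B3 → C#4

G4 C#5 D4 D#4 F4 C#4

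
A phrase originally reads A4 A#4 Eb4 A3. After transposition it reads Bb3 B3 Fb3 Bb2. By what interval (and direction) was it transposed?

From A4 to Bb3 is 7 letter names — a seventh of some quality.
Bb3 to A4 is 11 semitones, which makes it a major seventh; the second version is lower, so the direction is down.
Checking another pair — A3 → Bb2 — gives the same interval.

down a major seventh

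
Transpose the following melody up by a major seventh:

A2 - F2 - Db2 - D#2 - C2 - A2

A major seventh up from A2 gives G#3.
F2: a seventh up reaches E, and 11 semitones makes it E3.
A major seventh up from Db2 gives C3.
D#2: a seventh up reaches C, and 11 semitones makes it C##3.
C2: a seventh up reaches B, and 11 semitones makes it B2.
A2 up a major seventh is G#3.

G#3 E3 C3 C##3 B2 G#3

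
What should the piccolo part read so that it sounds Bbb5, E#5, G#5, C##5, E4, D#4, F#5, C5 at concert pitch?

Bbb4 E#4 G#4 C##4 E3 D#3 F#4 C4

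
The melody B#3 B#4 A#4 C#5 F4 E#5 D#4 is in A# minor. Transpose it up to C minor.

D4 D5 C5 Eb5 Abb4 G5 F4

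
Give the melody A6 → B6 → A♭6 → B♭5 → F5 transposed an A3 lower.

A6 -> Fb6
B6 -> Gb6
Ab6 -> Fbb6
Bb5 -> Gbb5
F5 -> Dbb5

Fb6 Gb6 Fbb6 Gbb5 Dbb5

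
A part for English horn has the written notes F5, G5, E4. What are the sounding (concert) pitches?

Written C4 on the English horn sounds as F3, a perfect fifth lower; apply that shift to every note.
F5 to Bb4
G5 to C5
E4 to A3

Bb4 C5 A3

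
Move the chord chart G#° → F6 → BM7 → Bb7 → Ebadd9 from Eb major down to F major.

Eb major down to F major is a minor seventh; each chord root moves by that interval while the quality stays the same.
G#°: root G# down a minor seventh → A#, giving A#°.
F6: root F down a minor seventh → G, giving G6.
BM7: root B down a minor seventh → C#, giving C#M7.
Bb7: root Bb down a minor seventh → C, giving C7.
Ebadd9: root Eb down a minor seventh → F, giving Fadd9.

A#° G6 C#M7 C7 Fadd9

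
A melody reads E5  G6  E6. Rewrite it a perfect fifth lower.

A4 C6 A5

E5 to A4
G6 to C6
E6 to A5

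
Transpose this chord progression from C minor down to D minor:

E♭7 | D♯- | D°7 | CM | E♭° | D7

F7 E#- E°7 DM F° E7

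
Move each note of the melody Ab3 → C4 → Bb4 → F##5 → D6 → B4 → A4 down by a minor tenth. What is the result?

A minor tenth down from Ab3 gives F2.
C4 down a minor tenth is A2.
A minor tenth down from Bb4 gives G3.
F##5: a tenth down reaches D, and 15 semitones makes it D##4.
D6 down a minor tenth is B4.
B4 down a minor tenth is G#3.
A4 down a minor tenth is F#3.

F2 A2 G3 D##4 B4 G#3 F#3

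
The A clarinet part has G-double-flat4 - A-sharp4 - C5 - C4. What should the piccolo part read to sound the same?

First find concert pitch: the A clarinet sounds a minor third below written, so G-double-flat4 A-sharp4 C5 C4 sounds Ebb4 F##4 A4 A3.
Then write for piccolo: it sounds a perfect octave above written, so the part must be a perfect octave below concert.
Ebb4 → Ebb3
F##4 → F##3
A4 → A3
A3 → A2

Ebb3 F##3 A3 A2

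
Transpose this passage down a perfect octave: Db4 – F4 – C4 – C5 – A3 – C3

Db4: an octave down reaches D, and 12 semitones makes it Db3.
F4 down a perfect octave is F3.
C4: an octave down reaches C, and 12 semitones makes it C3.
C5: an octave down reaches C, and 12 semitones makes it C4.
A3: an octave down reaches A, and 12 semitones makes it A2.
C3 down a perfect octave is C2.

Db3 F3 C3 C4 A2 C2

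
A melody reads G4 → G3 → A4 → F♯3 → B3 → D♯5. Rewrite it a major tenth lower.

G4 -> Eb3
G3 -> Eb2
A4 -> F3
F#3 -> D2
B3 -> G2
D#5 -> B3

Eb3 Eb2 F3 D2 G2 B3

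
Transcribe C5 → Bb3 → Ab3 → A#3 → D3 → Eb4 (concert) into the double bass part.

Written C4 sounds as C3 on the double bass, so concert pitches are written a perfect octave up.
C5 gives C6
Bb3 gives Bb4
Ab3 gives Ab4
A#3 gives A#4
D3 gives D4
Eb4 gives Eb5

C6 Bb4 Ab4 A#4 D4 Eb5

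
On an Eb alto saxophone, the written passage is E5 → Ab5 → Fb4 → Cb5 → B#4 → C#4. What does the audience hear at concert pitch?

G4 Cb5 Abb3 Ebb4 D#4 E3

The Eb alto saxophone sounds a major sixth below written, so transpose each written note down a major sixth.
E5 gives G4
Ab5 gives Cb5
Fb4 gives Abb3
Cb5 gives Ebb4
B#4 gives D#4
C#4 gives E3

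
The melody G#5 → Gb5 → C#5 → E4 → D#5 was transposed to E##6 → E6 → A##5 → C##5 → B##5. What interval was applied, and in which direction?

Take the first pair: G#5 → E##6. G to E spans 6 letter names, so the interval is some kind of sixth.
G#5 to E##6 is 10 semitones, which makes it an augmented sixth; the second version is higher, so the direction is up.
Checking another pair — D#5 → B##5 — gives the same interval.

up an augmented sixth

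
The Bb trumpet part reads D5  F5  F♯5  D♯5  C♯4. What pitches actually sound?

C5 Eb5 E5 C#5 B3

Written C4 on the Bb trumpet sounds as Bb3, a major second lower; apply that shift to every note.
D5 to C5
F5 to Eb5
F#5 to E5
D#5 to C#5
C#4 to B3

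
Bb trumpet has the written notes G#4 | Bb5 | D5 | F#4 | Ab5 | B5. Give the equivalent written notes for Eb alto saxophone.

D#5 F6 A5 C#5 Eb6 F#6

First find concert pitch: the Bb trumpet sounds a major second below written, so G#4 Bb5 D5 F#4 Ab5 B5 sounds F#4 Ab5 C5 E4 Gb5 A5.
Then write for Eb alto saxophone: it sounds a major sixth below written, so the part must be a major sixth above concert.
F#4 → D#5
Ab5 → F6
C5 → A5
E4 → C#5
Gb5 → Eb6
A5 → F#6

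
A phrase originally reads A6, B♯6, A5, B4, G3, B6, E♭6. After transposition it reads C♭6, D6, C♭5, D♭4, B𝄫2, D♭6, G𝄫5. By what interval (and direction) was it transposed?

Take the first pair: A6 → Cb6. A to C spans 6 letter names, so the interval is some kind of sixth.
Cb6 to A6 is 10 semitones, which makes it an augmented sixth; the second version is lower, so the direction is down.
Checking another pair — Eb6 → Gbb5 — gives the same interval.

down an augmented sixth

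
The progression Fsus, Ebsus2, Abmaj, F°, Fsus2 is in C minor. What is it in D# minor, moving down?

C minor down to D# minor is a diminished seventh; each chord root moves by that interval while the quality stays the same.
Fsus: root F down a diminished seventh → G#, giving G#sus.
Ebsus2: root Eb down a diminished seventh → F#, giving F#sus2.
Abmaj: root Ab down a diminished seventh → B, giving Bmaj.
F°: root F down a diminished seventh → G#, giving G#°.
Fsus2: root F down a diminished seventh → G#, giving G#sus2.

G#sus F#sus2 Bmaj G#° G#sus2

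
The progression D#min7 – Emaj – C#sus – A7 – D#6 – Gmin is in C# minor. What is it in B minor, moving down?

C#min7 Dmaj Bsus G7 C#6 Fmin

C# minor down to B minor is a major second; each chord root moves by that interval while the quality stays the same.
D#min7: root D# down a major second → C#, giving C#min7.
Emaj: root E down a major second → D, giving Dmaj.
C#sus: root C# down a major second → B, giving Bsus.
A7: root A down a major second → G, giving G7.
D#6: root D# down a major second → C#, giving C#6.
Gmin: root G down a major second → F, giving Fmin.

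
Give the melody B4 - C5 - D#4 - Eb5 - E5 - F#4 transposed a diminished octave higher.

Bb5 Cb6 D5 Ebb6 Eb6 F5

B4: an octave up reaches B, and 11 semitones makes it Bb5.
C5 up a diminished octave is Cb6.
D#4 up a diminished octave is D5.
Eb5 up a diminished octave is Ebb6.
A diminished octave up from E5 gives Eb6.
A diminished octave up from F#4 gives F5.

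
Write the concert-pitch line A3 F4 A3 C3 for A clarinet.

Written C4 sounds as A3 on the A clarinet, so concert pitches are written a minor third up.
A3 -> C4
F4 -> Ab4
A3 -> C4
C3 -> Eb3

C4 Ab4 C4 Eb3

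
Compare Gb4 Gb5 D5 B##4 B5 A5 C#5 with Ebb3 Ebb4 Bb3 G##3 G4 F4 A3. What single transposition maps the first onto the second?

down a major tenth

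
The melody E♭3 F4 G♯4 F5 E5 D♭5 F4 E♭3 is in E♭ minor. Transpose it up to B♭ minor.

Bb3 C5 D#5 C6 B5 Ab5 C5 Bb3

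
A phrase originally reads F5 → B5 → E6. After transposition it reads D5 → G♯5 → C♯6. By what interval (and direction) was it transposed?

From F5 to D5 is 3 letter names — a third of some quality.
D5 to F5 is 3 semitones, which makes it a minor third; the second version is lower, so the direction is down.
Checking another pair — E6 → C#6 — gives the same interval.

down a minor third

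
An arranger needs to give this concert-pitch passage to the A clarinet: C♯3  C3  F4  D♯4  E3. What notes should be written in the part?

The A clarinet sounds a minor third below written, so the written part must be a minor third above concert — transpose each note up.
C#3 becomes E3
C3 becomes Eb3
F4 becomes Ab4
D#4 becomes F#4
E3 becomes G3

E3 Eb3 Ab4 F#4 G3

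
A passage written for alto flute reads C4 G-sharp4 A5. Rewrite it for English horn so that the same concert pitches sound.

First find concert pitch: the alto flute sounds a perfect fourth below written, so C4 G-sharp4 A5 sounds G3 D#4 E5.
Then write for English horn: it sounds a perfect fifth below written, so the part must be a perfect fifth above concert.
G3 → D4
D#4 → A#4
E5 → B5

D4 A#4 B5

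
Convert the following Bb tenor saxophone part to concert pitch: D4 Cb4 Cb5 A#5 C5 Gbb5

C3 Bbb2 Bbb3 G#4 Bb3 Fbb4

Written C4 on the Bb tenor saxophone sounds as Bb2, a major ninth lower; apply that shift to every note.
D4 gives C3
Cb4 gives Bbb2
Cb5 gives Bbb3
A#5 gives G#4
C5 gives Bb3
Gbb5 gives Fbb4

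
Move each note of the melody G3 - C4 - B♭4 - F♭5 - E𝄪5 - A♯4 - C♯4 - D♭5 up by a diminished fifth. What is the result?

Db4 Gb4 Fb5 Cbb6 B#5 E5 G4 Abb5

A diminished fifth up from G3 gives Db4.
C4: a fifth up reaches G, and 6 semitones makes it Gb4.
A diminished fifth up from Bb4 gives Fb5.
Fb5 up a diminished fifth is Cbb6.
A diminished fifth up from E##5 gives B#5.
A diminished fifth up from A#4 gives E5.
C#4: a fifth up reaches G, and 6 semitones makes it G4.
Db5: a fifth up reaches A, and 6 semitones makes it Abb5.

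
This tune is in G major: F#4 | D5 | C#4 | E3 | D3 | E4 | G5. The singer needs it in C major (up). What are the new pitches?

From G up to C is a perfect fourth; apply that to each pitch.
F#4 gives B4
D5 gives G5
C#4 gives F#4
E3 gives A3
D3 gives G3
E4 gives A4
G5 gives C6

B4 G5 F#4 A3 G3 A4 C6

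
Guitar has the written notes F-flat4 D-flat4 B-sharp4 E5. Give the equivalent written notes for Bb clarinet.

Gb3 Eb3 C##4 F#4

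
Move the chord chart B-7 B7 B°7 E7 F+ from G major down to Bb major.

D-7 D7 D°7 G7 Ab+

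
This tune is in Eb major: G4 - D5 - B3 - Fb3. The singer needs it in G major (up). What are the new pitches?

From Eb up to G is a major third; apply that to each pitch.
G4 gives B4
D5 gives F#5
B3 gives D#4
Fb3 gives Ab3

B4 F#5 D#4 Ab3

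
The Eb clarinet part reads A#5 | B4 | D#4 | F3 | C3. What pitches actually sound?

C#6 D5 F#4 Ab3 Eb3

Written C4 on the Eb clarinet sounds as Eb4, a minor third higher; apply that shift to every note.
A#5 gives C#6
B4 gives D5
D#4 gives F#4
F3 gives Ab3
C3 gives Eb3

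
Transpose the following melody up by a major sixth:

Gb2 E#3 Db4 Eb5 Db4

A major sixth up from Gb2 gives Eb3.
E#3 up a major sixth is C##4.
A major sixth up from Db4 gives Bb4.
Eb5 up a major sixth is C6.
A major sixth up from Db4 gives Bb4.

Eb3 C##4 Bb4 C6 Bb4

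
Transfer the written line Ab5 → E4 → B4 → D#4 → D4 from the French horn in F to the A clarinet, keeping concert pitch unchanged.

Fb5 C4 G4 B3 Bb3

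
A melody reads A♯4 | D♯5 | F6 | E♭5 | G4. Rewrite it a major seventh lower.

B3 E4 Gb5 Fb4 Ab3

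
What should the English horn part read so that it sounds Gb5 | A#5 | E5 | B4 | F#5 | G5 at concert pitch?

Db6 E#6 B5 F#5 C#6 D6

The English horn sounds a perfect fifth below written, so the written part must be a perfect fifth above concert — transpose each note up.
Gb5 -> Db6
A#5 -> E#6
E5 -> B5
B4 -> F#5
F#5 -> C#6
G5 -> D6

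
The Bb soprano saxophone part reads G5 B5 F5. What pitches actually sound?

Written C4 on the Bb soprano saxophone sounds as Bb3, a major second lower; apply that shift to every note.
G5 to F5
B5 to A5
F5 to Eb5

F5 A5 Eb5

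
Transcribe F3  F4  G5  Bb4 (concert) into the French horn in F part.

C4 C5 D6 F5

The French horn in F sounds a perfect fifth below written, so the written part must be a perfect fifth above concert — transpose each note up.
F3 to C4
F4 to C5
G5 to D6
Bb4 to F5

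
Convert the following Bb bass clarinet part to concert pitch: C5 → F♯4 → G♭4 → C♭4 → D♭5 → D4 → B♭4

Bb3 E3 Fb3 Bbb2 Cb4 C3 Ab3

Written C4 on the Bb bass clarinet sounds as Bb2, a major ninth lower; apply that shift to every note.
C5 to Bb3
F#4 to E3
Gb4 to Fb3
Cb4 to Bbb2
Db5 to Cb4
D4 to C3
Bb4 to Ab3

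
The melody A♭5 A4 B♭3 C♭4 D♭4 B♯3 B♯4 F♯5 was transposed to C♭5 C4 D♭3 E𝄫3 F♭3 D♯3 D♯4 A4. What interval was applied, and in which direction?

down a major sixth

From Ab5 to Cb5 is 6 letter names — a sixth of some quality.
Cb5 to Ab5 is 9 semitones, which makes it a major sixth; the second version is lower, so the direction is down.
Checking another pair — F#5 → A4 — gives the same interval.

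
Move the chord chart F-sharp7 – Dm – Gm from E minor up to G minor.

E minor up to G minor is a minor third; each chord root moves by that interval while the quality stays the same.
F-sharp7: root F-sharp up a minor third → A, giving A7.
Dm: root D up a minor third → F, giving Fm.
Gm: root G up a minor third → Bb, giving Bbm.

A7 Fm Bbm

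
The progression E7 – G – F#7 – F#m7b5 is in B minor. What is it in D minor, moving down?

B minor down to D minor is a major sixth; each chord root moves by that interval while the quality stays the same.
E7: root E down a major sixth → G, giving G7.
G: root G down a major sixth → Bb, giving Bb.
F#7: root F# down a major sixth → A, giving A7.
F#m7b5: root F# down a major sixth → A, giving Am7b5.

G7 Bb A7 Am7b5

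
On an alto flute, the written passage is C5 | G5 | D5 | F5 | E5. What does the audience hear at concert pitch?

G4 D5 A4 C5 B4

The alto flute sounds a perfect fourth below written, so transpose each written note down a perfect fourth.
C5 becomes G4
G5 becomes D5
D5 becomes A4
F5 becomes C5
E5 becomes B4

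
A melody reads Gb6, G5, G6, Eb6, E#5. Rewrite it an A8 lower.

Gbb5 Gb4 Gb5 Ebb5 E4

Gb6 down an augmented octave is Gbb5.
An augmented octave down from G5 gives Gb4.
An augmented octave down from G6 gives Gb5.
Eb6 down an augmented octave is Ebb5.
E#5 down an augmented octave is E4.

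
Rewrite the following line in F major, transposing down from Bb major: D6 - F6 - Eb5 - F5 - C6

A5 C6 Bb4 C5 G5

Bb major to F major down is a perfect fourth, so every note moves down by that interval.
D6 becomes A5
F6 becomes C6
Eb5 becomes Bb4
F5 becomes C5
C6 becomes G5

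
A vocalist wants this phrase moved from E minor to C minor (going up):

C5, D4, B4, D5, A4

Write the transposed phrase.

E minor to C minor up is a minor sixth, so every note moves up by that interval.
C5 → Ab5
D4 → Bb4
B4 → G5
D5 → Bb5
A4 → F5

Ab5 Bb4 G5 Bb5 F5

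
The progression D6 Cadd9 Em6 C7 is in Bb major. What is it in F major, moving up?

Bb major up to F major is a perfect fifth; each chord root moves by that interval while the quality stays the same.
D6: root D up a perfect fifth → A, giving A6.
Cadd9: root C up a perfect fifth → G, giving Gadd9.
Em6: root E up a perfect fifth → B, giving Bm6.
C7: root C up a perfect fifth → G, giving G7.

A6 Gadd9 Bm6 G7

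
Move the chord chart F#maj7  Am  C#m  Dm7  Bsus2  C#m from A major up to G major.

Emaj7 Gm Bm Cm7 Asus2 Bm

A major up to G major is a minor seventh; each chord root moves by that interval while the quality stays the same.
F#maj7: root F# up a minor seventh → E, giving Emaj7.
Am: root A up a minor seventh → G, giving Gm.
C#m: root C# up a minor seventh → B, giving Bm.
Dm7: root D up a minor seventh → C, giving Cm7.
Bsus2: root B up a minor seventh → A, giving Asus2.
C#m: root C# up a minor seventh → B, giving Bm.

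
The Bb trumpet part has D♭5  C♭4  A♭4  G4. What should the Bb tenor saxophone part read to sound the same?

First find concert pitch: the Bb trumpet sounds a major second below written, so D♭5 C♭4 A♭4 G4 sounds Cb5 Bbb3 Gb4 F4.
Then write for Bb tenor saxophone: it sounds a major ninth below written, so the part must be a major ninth above concert.
Cb5 → Db6
Bbb3 → Cb5
Gb4 → Ab5
F4 → G5

Db6 Cb5 Ab5 G5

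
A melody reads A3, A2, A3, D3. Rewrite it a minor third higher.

C4 C3 C4 F3

A minor third up from A3 gives C4.
A2 up a minor third is C3.
A3 up a minor third is C4.
D3 up a minor third is F3.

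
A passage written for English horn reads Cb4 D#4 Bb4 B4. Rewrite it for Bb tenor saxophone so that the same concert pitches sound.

First find concert pitch: the English horn sounds a perfect fifth below written, so Cb4 D#4 Bb4 B4 sounds Fb3 G#3 Eb4 E4.
Then write for Bb tenor saxophone: it sounds a major ninth below written, so the part must be a major ninth above concert.
Fb3 → Gb4
G#3 → A#4
Eb4 → F5
E4 → F#5

Gb4 A#4 F5 F#5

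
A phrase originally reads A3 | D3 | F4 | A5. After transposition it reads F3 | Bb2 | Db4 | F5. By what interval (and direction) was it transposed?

From A3 to F3 is 3 letter names — a third of some quality.
F3 to A3 is 4 semitones, which makes it a major third; the second version is lower, so the direction is down.
Checking another pair — A5 → F5 — gives the same interval.

down a major third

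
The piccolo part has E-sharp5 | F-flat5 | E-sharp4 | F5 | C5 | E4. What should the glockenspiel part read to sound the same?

First find concert pitch: the piccolo sounds a perfect octave above written, so E-sharp5 F-flat5 E-sharp4 F5 C5 E4 sounds E#6 Fb6 E#5 F6 C6 E5.
Then write for glockenspiel: it sounds a perfect fifteenth above written, so the part must be a perfect fifteenth below concert.
E#6 → E#4
Fb6 → Fb4
E#5 → E#3
F6 → F4
C6 → C4
E5 → E3

E#4 Fb4 E#3 F4 C4 E3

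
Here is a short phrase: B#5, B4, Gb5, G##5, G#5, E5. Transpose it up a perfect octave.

A perfect octave up from B#5 gives B#6.
B4 up a perfect octave is B5.
A perfect octave up from Gb5 gives Gb6.
A perfect octave up from G##5 gives G##6.
G#5: an octave up reaches G, and 12 semitones makes it G#6.
E5 up a perfect octave is E6.

B#6 B5 Gb6 G##6 G#6 E6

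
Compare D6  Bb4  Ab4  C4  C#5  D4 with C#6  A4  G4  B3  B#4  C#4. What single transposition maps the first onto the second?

down a minor second

From D6 to C#6 is 2 letter names — a second of some quality.
C#6 to D6 is 1 semitone, which makes it a minor second; the second version is lower, so the direction is down.
Checking another pair — D4 → C#4 — gives the same interval.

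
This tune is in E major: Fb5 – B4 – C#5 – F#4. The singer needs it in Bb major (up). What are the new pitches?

Cbb6 F5 G5 C5

From E up to Bb is a diminished fifth; apply that to each pitch.
Fb5 to Cbb6
B4 to F5
C#5 to G5
F#4 to C5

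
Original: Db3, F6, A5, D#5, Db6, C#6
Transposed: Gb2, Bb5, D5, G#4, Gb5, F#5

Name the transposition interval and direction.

From Db3 to Gb2 is 5 letter names — a fifth of some quality.
Gb2 to Db3 is 7 semitones, which makes it a perfect fifth; the second version is lower, so the direction is down.
Checking another pair — C#6 → F#5 — gives the same interval.

down a perfect fifth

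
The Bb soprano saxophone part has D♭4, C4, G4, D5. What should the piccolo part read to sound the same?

Cb3 Bb2 F3 C4

First find concert pitch: the Bb soprano saxophone sounds a major second below written, so D♭4 C4 G4 D5 sounds Cb4 Bb3 F4 C5.
Then write for piccolo: it sounds a perfect octave above written, so the part must be a perfect octave below concert.
Cb4 → Cb3
Bb3 → Bb2
F4 → F3
C5 → C4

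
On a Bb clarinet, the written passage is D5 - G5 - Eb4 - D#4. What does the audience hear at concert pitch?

C5 F5 Db4 C#4

The Bb clarinet sounds a major second below written, so transpose each written note down a major second.
D5 -> C5
G5 -> F5
Eb4 -> Db4
D#4 -> C#4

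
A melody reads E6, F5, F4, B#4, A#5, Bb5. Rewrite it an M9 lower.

D5 Eb4 Eb3 A#3 G#4 Ab4

E6 becomes D5
F5 becomes Eb4
F4 becomes Eb3
B#4 becomes A#3
A#5 becomes G#4
Bb5 becomes Ab4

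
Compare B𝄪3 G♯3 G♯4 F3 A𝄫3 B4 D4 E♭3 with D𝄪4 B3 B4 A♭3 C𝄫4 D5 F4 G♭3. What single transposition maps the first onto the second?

From B##3 to D##4 is 3 letter names — a third of some quality.
B##3 to D##4 is 3 semitones, which makes it a minor third; the second version is higher, so the direction is up.
Checking another pair — Eb3 → Gb3 — gives the same interval.

up a minor third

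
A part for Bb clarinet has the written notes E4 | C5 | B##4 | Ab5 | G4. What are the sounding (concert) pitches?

D4 Bb4 A##4 Gb5 F4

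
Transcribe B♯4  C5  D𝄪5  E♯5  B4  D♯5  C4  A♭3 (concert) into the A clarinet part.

D#5 Eb5 F##5 G#5 D5 F#5 Eb4 Cb4

The A clarinet sounds a minor third below written, so the written part must be a minor third above concert — transpose each note up.
B#4 gives D#5
C5 gives Eb5
D##5 gives F##5
E#5 gives G#5
B4 gives D5
D#5 gives F#5
C4 gives Eb4
Ab3 gives Cb4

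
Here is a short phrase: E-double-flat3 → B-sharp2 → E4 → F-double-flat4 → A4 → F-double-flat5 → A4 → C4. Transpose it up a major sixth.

Cb4 G##3 C#5 Dbb5 F#5 Dbb6 F#5 A4

Ebb3: a sixth up reaches C, and 9 semitones makes it Cb4.
B#2: a sixth up reaches G, and 9 semitones makes it G##3.
E4: a sixth up reaches C, and 9 semitones makes it C#5.
A major sixth up from Fbb4 gives Dbb5.
A4 up a major sixth is F#5.
Fbb5: a sixth up reaches D, and 9 semitones makes it Dbb6.
A4 up a major sixth is F#5.
A major sixth up from C4 gives A4.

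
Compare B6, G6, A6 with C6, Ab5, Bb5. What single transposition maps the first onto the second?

down a major seventh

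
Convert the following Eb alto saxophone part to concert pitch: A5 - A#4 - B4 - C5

C5 C#4 D4 Eb4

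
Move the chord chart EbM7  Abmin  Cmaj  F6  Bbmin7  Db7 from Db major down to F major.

Db major down to F major is a minor sixth; each chord root moves by that interval while the quality stays the same.
EbM7: root Eb down a minor sixth → G, giving GM7.
Abmin: root Ab down a minor sixth → C, giving Cmin.
Cmaj: root C down a minor sixth → E, giving Emaj.
F6: root F down a minor sixth → A, giving A6.
Bbmin7: root Bb down a minor sixth → D, giving Dmin7.
Db7: root Db down a minor sixth → F, giving F7.

GM7 Cmin Emaj A6 Dmin7 F7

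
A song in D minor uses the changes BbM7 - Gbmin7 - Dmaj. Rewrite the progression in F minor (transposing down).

D minor down to F minor is a major sixth; each chord root moves by that interval while the quality stays the same.
BbM7: root Bb down a major sixth → Db, giving DbM7.
Gbmin7: root Gb down a major sixth → Bbb, giving Bbbmin7.
Dmaj: root D down a major sixth → F, giving Fmaj.

DbM7 Bbbmin7 Fmaj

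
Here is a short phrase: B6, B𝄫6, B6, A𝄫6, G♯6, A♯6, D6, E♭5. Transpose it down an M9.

B6 becomes A5
Bbb6 becomes Abb5
B6 becomes A5
Abb6 becomes Gbb5
G#6 becomes F#5
A#6 becomes G#5
D6 becomes C5
Eb5 becomes Db4

A5 Abb5 A5 Gbb5 F#5 G#5 C5 Db4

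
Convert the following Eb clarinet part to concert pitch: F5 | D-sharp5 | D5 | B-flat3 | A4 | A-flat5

Ab5 F#5 F5 Db4 C5 Cb6

Written C4 on the Eb clarinet sounds as Eb4, a minor third higher; apply that shift to every note.
F5 to Ab5
D#5 to F#5
D5 to F5
Bb3 to Db4
A4 to C5
Ab5 to Cb6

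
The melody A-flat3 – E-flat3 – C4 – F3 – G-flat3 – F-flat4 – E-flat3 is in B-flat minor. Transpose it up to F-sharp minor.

E4 B3 G#4 C#4 D4 C5 B3

From B-flat up to F-sharp is an augmented fifth; apply that to each pitch.
Ab3 becomes E4
Eb3 becomes B3
C4 becomes G#4
F3 becomes C#4
Gb3 becomes D4
Fb4 becomes C5
Eb3 becomes B3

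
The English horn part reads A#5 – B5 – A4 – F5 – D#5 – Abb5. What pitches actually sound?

D#5 E5 D4 Bb4 G#4 Dbb5

Written C4 on the English horn sounds as F3, a perfect fifth lower; apply that shift to every note.
A#5 → D#5
B5 → E5
A4 → D4
F5 → Bb4
D#5 → G#4
Abb5 → Dbb5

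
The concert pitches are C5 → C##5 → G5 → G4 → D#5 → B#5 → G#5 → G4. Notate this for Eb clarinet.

Written C4 sounds as Eb4 on the Eb clarinet, so concert pitches are written a minor third down.
C5 to A4
C##5 to A##4
G5 to E5
G4 to E4
D#5 to B#4
B#5 to G##5
G#5 to E#5
G4 to E4

A4 A##4 E5 E4 B#4 G##5 E#5 E4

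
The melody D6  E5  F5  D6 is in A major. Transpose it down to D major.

G5 A4 Bb4 G5

From A down to D is a perfect fifth; apply that to each pitch.
D6 → G5
E5 → A4
F5 → Bb4
D6 → G5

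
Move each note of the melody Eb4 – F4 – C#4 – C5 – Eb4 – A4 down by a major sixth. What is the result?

Gb3 Ab3 E3 Eb4 Gb3 C4

Eb4 gives Gb3
F4 gives Ab3
C#4 gives E3
C5 gives Eb4
Eb4 gives Gb3
A4 gives C4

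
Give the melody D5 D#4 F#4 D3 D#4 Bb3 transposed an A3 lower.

Bbb4 Bb3 Db4 Bbb2 Bb3 Gbb3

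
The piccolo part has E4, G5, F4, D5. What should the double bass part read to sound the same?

First find concert pitch: the piccolo sounds a perfect octave above written, so E4 G5 F4 D5 sounds E5 G6 F5 D6.
Then write for double bass: it sounds a perfect octave below written, so the part must be a perfect octave above concert.
E5 → E6
G6 → G7
F5 → F6
D6 → D7

E6 G7 F6 D7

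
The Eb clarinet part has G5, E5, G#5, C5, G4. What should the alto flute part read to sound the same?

First find concert pitch: the Eb clarinet sounds a minor third above written, so G5 E5 G#5 C5 G4 sounds Bb5 G5 B5 Eb5 Bb4.
Then write for alto flute: it sounds a perfect fourth below written, so the part must be a perfect fourth above concert.
Bb5 → Eb6
G5 → C6
B5 → E6
Eb5 → Ab5
Bb4 → Eb5

Eb6 C6 E6 Ab5 Eb5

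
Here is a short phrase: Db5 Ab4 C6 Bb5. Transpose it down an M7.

Ebb4 Bbb3 Db5 Cb5

Db5: a seventh down reaches E, and 11 semitones makes it Ebb4.
A major seventh down from Ab4 gives Bbb3.
A major seventh down from C6 gives Db5.
Bb5: a seventh down reaches C, and 11 semitones makes it Cb5.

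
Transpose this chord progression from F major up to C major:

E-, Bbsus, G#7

F major up to C major is a perfect fifth; each chord root moves by that interval while the quality stays the same.
E-: root E up a perfect fifth → B, giving B-.
Bbsus: root Bb up a perfect fifth → F, giving Fsus.
G#7: root G# up a perfect fifth → D#, giving D#7.

B- Fsus D#7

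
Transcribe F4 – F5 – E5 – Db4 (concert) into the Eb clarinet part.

D4 D5 C#5 Bb3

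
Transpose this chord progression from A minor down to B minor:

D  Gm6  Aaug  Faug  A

E Am6 Baug Gaug B

A minor down to B minor is a minor seventh; each chord root moves by that interval while the quality stays the same.
D: root D down a minor seventh → E, giving E.
Gm6: root G down a minor seventh → A, giving Am6.
Aaug: root A down a minor seventh → B, giving Baug.
Faug: root F down a minor seventh → G, giving Gaug.
A: root A down a minor seventh → B, giving B.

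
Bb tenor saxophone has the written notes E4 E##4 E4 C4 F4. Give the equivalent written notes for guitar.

First find concert pitch: the Bb tenor saxophone sounds a major ninth below written, so E4 E##4 E4 C4 F4 sounds D3 D##3 D3 Bb2 Eb3.
Then write for guitar: it sounds a perfect octave below written, so the part must be a perfect octave above concert.
D3 → D4
D##3 → D##4
D3 → D4
Bb2 → Bb3
Eb3 → Eb4

D4 D##4 D4 Bb3 Eb4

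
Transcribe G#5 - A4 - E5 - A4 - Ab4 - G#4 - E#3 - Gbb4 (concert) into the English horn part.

Written C4 sounds as F3 on the English horn, so concert pitches are written a perfect fifth up.
G#5 to D#6
A4 to E5
E5 to B5
A4 to E5
Ab4 to Eb5
G#4 to D#5
E#3 to B#3
Gbb4 to Dbb5

D#6 E5 B5 E5 Eb5 D#5 B#3 Dbb5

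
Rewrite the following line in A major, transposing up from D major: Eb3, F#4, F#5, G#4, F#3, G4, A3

Bb3 C#5 C#6 D#5 C#4 D5 E4

From D up to A is a perfect fifth; apply that to each pitch.
Eb3 gives Bb3
F#4 gives C#5
F#5 gives C#6
G#4 gives D#5
F#3 gives C#4
G4 gives D5
A3 gives E4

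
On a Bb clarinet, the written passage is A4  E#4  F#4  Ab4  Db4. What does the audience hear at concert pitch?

G4 D#4 E4 Gb4 Cb4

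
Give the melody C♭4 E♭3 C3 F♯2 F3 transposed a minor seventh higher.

Cb4 -> Bbb4
Eb3 -> Db4
C3 -> Bb3
F#2 -> E3
F3 -> Eb4

Bbb4 Db4 Bb3 E3 Eb4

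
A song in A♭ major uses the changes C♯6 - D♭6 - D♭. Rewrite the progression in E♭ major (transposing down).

A♭ major down to E♭ major is a perfect fourth; each chord root moves by that interval while the quality stays the same.
C♯6: root C♯ down a perfect fourth → G#, giving G#6.
D♭6: root D♭ down a perfect fourth → Ab, giving Ab6.
D♭: root D♭ down a perfect fourth → Ab, giving Ab.

G#6 Ab6 Ab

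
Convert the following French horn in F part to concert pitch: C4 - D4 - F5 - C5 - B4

Written C4 on the French horn in F sounds as F3, a perfect fifth lower; apply that shift to every note.
C4 to F3
D4 to G3
F5 to Bb4
C5 to F4
B4 to E4

F3 G3 Bb4 F4 E4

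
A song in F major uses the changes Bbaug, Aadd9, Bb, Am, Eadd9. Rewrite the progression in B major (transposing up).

F major up to B major is an augmented fourth; each chord root moves by that interval while the quality stays the same.
Bbaug: root Bb up an augmented fourth → E, giving Eaug.
Aadd9: root A up an augmented fourth → D#, giving D#add9.
Bb: root Bb up an augmented fourth → E, giving E.
Am: root A up an augmented fourth → D#, giving D#m.
Eadd9: root E up an augmented fourth → A#, giving A#add9.

Eaug D#add9 E D#m A#add9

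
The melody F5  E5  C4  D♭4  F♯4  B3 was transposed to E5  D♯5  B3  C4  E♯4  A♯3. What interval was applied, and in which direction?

From F5 to E5 is 2 letter names — a second of some quality.
E5 to F5 is 1 semitone, which makes it a minor second; the second version is lower, so the direction is down.
Checking another pair — B3 → A#3 — gives the same interval.

down a minor second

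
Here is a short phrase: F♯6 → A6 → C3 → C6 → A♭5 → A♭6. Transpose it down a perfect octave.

F#6 -> F#5
A6 -> A5
C3 -> C2
C6 -> C5
Ab5 -> Ab4
Ab6 -> Ab5

F#5 A5 C2 C5 Ab4 Ab5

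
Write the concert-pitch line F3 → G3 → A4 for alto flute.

Bb3 C4 D5

Written C4 sounds as G3 on the alto flute, so concert pitches are written a perfect fourth up.
F3 to Bb3
G3 to C4
A4 to D5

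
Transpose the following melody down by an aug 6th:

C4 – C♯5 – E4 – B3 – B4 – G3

C4 gives Ebb3
C#5 gives Eb4
E4 gives Gb3
B3 gives Db3
B4 gives Db4
G3 gives Bbb2

Ebb3 Eb4 Gb3 Db3 Db4 Bbb2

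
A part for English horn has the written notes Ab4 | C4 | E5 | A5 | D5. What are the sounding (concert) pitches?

The English horn sounds a perfect fifth below written, so transpose each written note down a perfect fifth.
Ab4 gives Db4
C4 gives F3
E5 gives A4
A5 gives D5
D5 gives G4

Db4 F3 A4 D5 G4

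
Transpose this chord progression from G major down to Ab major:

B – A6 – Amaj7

C Bb6 Bbmaj7

G major down to Ab major is a major seventh; each chord root moves by that interval while the quality stays the same.
B: root B down a major seventh → C, giving C.
A6: root A down a major seventh → Bb, giving Bb6.
Amaj7: root A down a major seventh → Bb, giving Bbmaj7.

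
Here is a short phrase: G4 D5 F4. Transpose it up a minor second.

Ab4 Eb5 Gb4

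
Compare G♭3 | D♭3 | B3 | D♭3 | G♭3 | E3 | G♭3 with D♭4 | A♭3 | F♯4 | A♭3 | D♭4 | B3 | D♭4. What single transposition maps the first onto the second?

Take the first pair: Gb3 → Db4. G to D spans 5 letter names, so the interval is some kind of fifth.
Gb3 to Db4 is 7 semitones, which makes it a perfect fifth; the second version is higher, so the direction is up.
Checking another pair — Gb3 → Db4 — gives the same interval.

up a perfect fifth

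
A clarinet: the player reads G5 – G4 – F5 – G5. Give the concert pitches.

Written C4 on the A clarinet sounds as A3, a minor third lower; apply that shift to every note.
G5 → E5
G4 → E4
F5 → D5
G5 → E5

E5 E4 D5 E5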